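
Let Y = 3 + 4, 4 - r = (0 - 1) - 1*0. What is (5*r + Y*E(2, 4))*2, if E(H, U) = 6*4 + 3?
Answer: 428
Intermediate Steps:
r = 5 (r = 4 - ((0 - 1) - 1*0) = 4 - (-1 + 0) = 4 - 1*(-1) = 4 + 1 = 5)
Y = 7
E(H, U) = 27 (E(H, U) = 24 + 3 = 27)
(5*r + Y*E(2, 4))*2 = (5*5 + 7*27)*2 = (25 + 189)*2 = 214*2 = 428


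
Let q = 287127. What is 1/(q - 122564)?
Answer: 1/164563 ≈ 6.0767e-6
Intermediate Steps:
1/(q - 122564) = 1/(287127 - 122564) = 1/164563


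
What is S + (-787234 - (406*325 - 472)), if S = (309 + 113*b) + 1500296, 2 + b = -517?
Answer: 523246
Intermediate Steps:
b = -519 (b = -2 - 517 = -519)
S = 1441958 (S = (309 + 113*(-519)) + 1500296 = (309 - 58647) + 1500296 = -58338 + 1500296 = 1441958)
S + (-787234 - (406*325 - 472)) = 1441958 + (-787234 - (406*325 - 472)) = 1441958 + (-787234 - (131950 - 472)) = 1441958 + (-787234 - 1*131478) = 1441958 + (-787234 - 131478) = 1441958 - 918712 = 523246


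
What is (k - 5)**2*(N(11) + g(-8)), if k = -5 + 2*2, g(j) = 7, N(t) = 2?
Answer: 324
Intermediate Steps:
k = -1 (k = -5 + 4 = -1)
(k - 5)**2*(N(11) + g(-8)) = (-1 - 5)**2*(2 + 7) = (-6)**2*9 = 36*9 = 324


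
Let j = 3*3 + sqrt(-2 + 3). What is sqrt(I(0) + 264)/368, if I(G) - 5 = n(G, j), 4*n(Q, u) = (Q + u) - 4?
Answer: sqrt(1082)/736 ≈ 0.044693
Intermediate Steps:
j = 10 (j = 9 + sqrt(1) = 9 + 1 = 10)
n(Q, u) = -1 + Q/4 + u/4 (n(Q, u) = ((Q + u) - 4)/4 = (-4 + Q + u)/4 = -1 + Q/4 + u/4)
I(G) = 13/2 + G/4 (I(G) = 5 + (-1 + G/4 + (1/4)*10) = 5 + (-1 + G/4 + 5/2) = 5 + (3/2 + G/4) = 13/2 + G/4)
sqrt(I(0) + 264)/368 = sqrt((13/2 + (1/4)*0) + 264)/368 = sqrt((13/2 + 0) + 264)*(1/368) = sqrt(13/2 + 264)*(1/368) = sqrt(541/2)*(1/368) = (sqrt(1082)/2)*(1/368) = sqrt(1082)/736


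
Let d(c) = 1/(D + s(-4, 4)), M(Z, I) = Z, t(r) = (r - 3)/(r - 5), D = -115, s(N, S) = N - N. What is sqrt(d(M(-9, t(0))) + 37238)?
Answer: sqrt(492472435)/115 ≈ 192.97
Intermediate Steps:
s(N, S) = 0
t(r) = (-3 + r)/(-5 + r)
d(c) = -1/115 (d(c) = 1/(-115 + 0) = 1/(-115) = -1/115)
sqrt(d(M(-9, t(0))) + 37238) = sqrt(-1/115 + 37238) = sqrt(4282369/115) = sqrt(492472435)/115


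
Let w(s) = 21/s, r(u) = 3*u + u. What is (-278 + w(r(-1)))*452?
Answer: -128029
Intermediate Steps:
r(u) = 4*u
(-278 + w(r(-1)))*452 = (-278 + 21/((4*(-1))))*452 = (-278 + 21/(-4))*452 = (-278 + 21*(-¼))*452 = (-278 - 21/4)*452 = -1133/4*452 = -128029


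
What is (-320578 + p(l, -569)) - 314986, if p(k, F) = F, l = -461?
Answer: -636133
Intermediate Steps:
(-320578 + p(l, -569)) - 314986 = (-320578 - 569) - 314986 = -321147 - 314986 = -636133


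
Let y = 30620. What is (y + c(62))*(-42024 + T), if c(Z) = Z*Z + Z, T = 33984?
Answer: -277589040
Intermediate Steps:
c(Z) = Z + Z² (c(Z) = Z² + Z = Z + Z²)
(y + c(62))*(-42024 + T) = (30620 + 62*(1 + 62))*(-42024 + 33984) = (30620 + 62*63)*(-8040) = (30620 + 3906)*(-8040) = 34526*(-8040) = -277589040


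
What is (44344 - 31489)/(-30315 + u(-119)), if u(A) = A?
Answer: -12855/30434 ≈ -0.42239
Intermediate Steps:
(44344 - 31489)/(-30315 + u(-119)) = (44344 - 31489)/(-30315 - 119) = 12855/(-30434) = 12855*(-1/30434) = -12855/30434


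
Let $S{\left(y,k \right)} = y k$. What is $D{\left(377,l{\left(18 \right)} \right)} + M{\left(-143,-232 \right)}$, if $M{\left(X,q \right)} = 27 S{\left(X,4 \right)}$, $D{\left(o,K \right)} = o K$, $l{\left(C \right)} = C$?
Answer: $-8658$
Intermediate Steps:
$S{\left(y,k \right)} = k y$
$D{\left(o,K \right)} = K o$
$M{\left(X,q \right)} = 108 X$ ($M{\left(X,q \right)} = 27 \cdot 4 X = 108 X$)
$D{\left(377,l{\left(18 \right)} \right)} + M{\left(-143,-232 \right)} = 18 \cdot 377 + 108 \left(-143\right) = 6786 - 15444 = -8658$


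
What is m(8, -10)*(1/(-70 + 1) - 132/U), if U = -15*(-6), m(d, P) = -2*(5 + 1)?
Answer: 2044/115 ≈ 17.774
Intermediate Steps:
m(d, P) = -12 (m(d, P) = -2*6 = -12)
U = 90
m(8, -10)*(1/(-70 + 1) - 132/U) = -12*(1/(-70 + 1) - 132/90) = -12*(1/(-69) - 132*1/90) = -12*(-1/69 - 22/15) = -12*(-511/345) = 2044/115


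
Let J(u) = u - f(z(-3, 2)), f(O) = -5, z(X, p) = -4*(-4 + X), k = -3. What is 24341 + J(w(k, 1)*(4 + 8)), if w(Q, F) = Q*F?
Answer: 24310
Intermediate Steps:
z(X, p) = 16 - 4*X
w(Q, F) = F*Q
J(u) = 5 + u (J(u) = u - 1*(-5) = u + 5 = 5 + u)
24341 + J(w(k, 1)*(4 + 8)) = 24341 + (5 + (1*(-3))*(4 + 8)) = 24341 + (5 - 3*12) = 24341 + (5 - 36) = 24341 - 31 = 24310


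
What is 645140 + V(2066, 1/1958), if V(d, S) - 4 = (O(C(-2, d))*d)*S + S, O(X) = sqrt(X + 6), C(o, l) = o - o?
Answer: 1263191953/1958 + 1033*sqrt(6)/979 ≈ 6.4515e+5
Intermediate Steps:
C(o, l) = 0
O(X) = sqrt(6 + X)
V(d, S) = 4 + S + S*d*sqrt(6) (V(d, S) = 4 + ((sqrt(6 + 0)*d)*S + S) = 4 + ((sqrt(6)*d)*S + S) = 4 + ((d*sqrt(6))*S + S) = 4 + (S*d*sqrt(6) + S) = 4 + (S + S*d*sqrt(6)) = 4 + S + S*d*sqrt(6))
645140 + V(2066, 1/1958) = 645140 + (4 + 1/1958 + 2066*sqrt(6)/1958) = 645140 + (4 + 1/1958 + (1/1958)*2066*sqrt(6)) = 645140 + (4 + 1/1958 + 1033*sqrt(6)/979) = 645140 + (7833/1958 + 1033*sqrt(6)/979) = 1263191953/1958 + 1033*sqrt(6)/979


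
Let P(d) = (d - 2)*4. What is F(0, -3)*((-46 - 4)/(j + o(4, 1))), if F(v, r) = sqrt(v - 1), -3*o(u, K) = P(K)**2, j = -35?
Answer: 150*I/121 ≈ 1.2397*I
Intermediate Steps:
P(d) = -8 + 4*d (P(d) = (-2 + d)*4 = -8 + 4*d)
o(u, K) = -(-8 + 4*K)**2/3
F(v, r) = sqrt(-1 + v)
F(0, -3)*((-46 - 4)/(j + o(4, 1))) = sqrt(-1 + 0)*((-46 - 4)/(-35 - 16*(-2 + 1)**2/3)) = sqrt(-1)*(-50/(-35 - 16/3*(-1)**2)) = I*(-50/(-35 - 16/3*1)) = I*(-50/(-35 - 16/3)) = I*(-50/(-121/3)) = I*(-50*(-3/121)) = I*(150/121) = 150*I/121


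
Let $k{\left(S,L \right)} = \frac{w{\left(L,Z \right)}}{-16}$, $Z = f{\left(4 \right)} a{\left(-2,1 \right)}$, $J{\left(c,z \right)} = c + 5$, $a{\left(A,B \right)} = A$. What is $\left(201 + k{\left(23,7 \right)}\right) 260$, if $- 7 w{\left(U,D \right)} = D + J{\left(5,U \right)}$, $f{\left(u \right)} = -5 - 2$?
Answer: $\frac{366210}{7} \approx 52316.0$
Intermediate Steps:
$J{\left(c,z \right)} = 5 + c$
$f{\left(u \right)} = -7$
$Z = 14$ ($Z = \left(-7\right) \left(-2\right) = 14$)
$w{\left(U,D \right)} = - \frac{10}{7} - \frac{D}{7}$ ($w{\left(U,D \right)} = - \frac{D + \left(5 + 5\right)}{7} = - \frac{D + 10}{7} = - \frac{10 + D}{7} = - \frac{10}{7} - \frac{D}{7}$)
$k{\left(S,L \right)} = \frac{3}{14}$ ($k{\left(S,L \right)} = \frac{- \frac{10}{7} - 2}{-16} = \left(- \frac{10}{7} - 2\right) \left(- \frac{1}{16}\right) = \left(- \frac{24}{7}\right) \left(- \frac{1}{16}\right) = \frac{3}{14}$)
$\left(201 + k{\left(23,7 \right)}\right) 260 = \left(201 + \frac{3}{14}\right) 260 = \frac{2817}{14} \cdot 260 = \frac{366210}{7}$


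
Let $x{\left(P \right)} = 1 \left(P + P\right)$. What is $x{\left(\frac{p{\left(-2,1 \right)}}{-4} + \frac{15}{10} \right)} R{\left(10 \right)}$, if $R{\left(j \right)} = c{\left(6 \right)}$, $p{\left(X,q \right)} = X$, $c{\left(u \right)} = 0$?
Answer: $0$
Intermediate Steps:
$R{\left(j \right)} = 0$
$x{\left(P \right)} = 2 P$ ($x{\left(P \right)} = 1 \cdot 2 P = 2 P$)
$x{\left(\frac{p{\left(-2,1 \right)}}{-4} + \frac{15}{10} \right)} R{\left(10 \right)} = 2 \left(- \frac{2}{-4} + \frac{15}{10}\right) 0 = 2 \left(\left(-2\right) \left(- \frac{1}{4}\right) + 15 \cdot \frac{1}{10}\right) 0 = 2 \left(\frac{1}{2} + \frac{3}{2}\right) 0 = 2 \cdot 2 \cdot 0 = 4 \cdot 0 = 0$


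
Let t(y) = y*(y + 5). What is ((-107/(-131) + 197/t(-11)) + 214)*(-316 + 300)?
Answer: -15064904/4323 ≈ -3484.8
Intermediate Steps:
t(y) = y*(5 + y)
((-107/(-131) + 197/t(-11)) + 214)*(-316 + 300) = ((-107/(-131) + 197/((-11*(5 - 11)))) + 214)*(-316 + 300) = ((-107*(-1/131) + 197/((-11*(-6)))) + 214)*(-16) = ((107/131 + 197/66) + 214)*(-16) = (32869/8646 + 214)*(-16) = (1883113/8646)*(-16) = -15064904/4323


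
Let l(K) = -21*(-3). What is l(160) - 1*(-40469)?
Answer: 40532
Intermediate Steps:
l(K) = 63
l(160) - 1*(-40469) = 63 - 1*(-40469) = 63 + 40469 = 40532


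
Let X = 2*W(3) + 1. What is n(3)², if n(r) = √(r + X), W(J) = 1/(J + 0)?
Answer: 14/3 ≈ 4.6667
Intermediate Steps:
W(J) = 1/J
X = 5/3 (X = 2/3 + 1 = 2*(⅓) + 1 = ⅔ + 1 = 5/3 ≈ 1.6667)
n(r) = √(5/3 + r) (n(r) = √(r + 5/3) = √(5/3 + r))
n(3)² = (√(15 + 9*3)/3)² = (√(15 + 27)/3)² = (√42/3)² = 14/3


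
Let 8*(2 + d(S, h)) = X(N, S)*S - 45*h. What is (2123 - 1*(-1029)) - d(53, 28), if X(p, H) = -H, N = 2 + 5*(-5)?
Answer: 29301/8 ≈ 3662.6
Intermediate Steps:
N = -23 (N = 2 - 25 = -23)
d(S, h) = -2 - 45*h/8 - S**2/8 (d(S, h) = -2 + ((-S)*S - 45*h)/8 = -2 + (-S**2 - 45*h)/8 = -2 + (-45*h/8 - S**2/8) = -2 - 45*h/8 - S**2/8)
(2123 - 1*(-1029)) - d(53, 28) = (2123 - 1*(-1029)) - (-2 - 45/8*28 - 1/8*53**2) = (2123 + 1029) - (-2 - 315/2 - 1/8*2809) = 3152 - (-2 - 315/2 - 2809/8) = 3152 - 1*(-4085/8) = 3152 + 4085/8 = 29301/8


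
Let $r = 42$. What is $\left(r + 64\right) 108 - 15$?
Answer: $11433$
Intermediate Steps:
$\left(r + 64\right) 108 - 15 = \left(42 + 64\right) 108 - 15 = 106 \cdot 108 - 15 = 11448 - 15 = 11433$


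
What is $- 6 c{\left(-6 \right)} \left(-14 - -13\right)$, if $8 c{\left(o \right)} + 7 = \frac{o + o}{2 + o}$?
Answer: $-3$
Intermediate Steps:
$c{\left(o \right)} = - \frac{7}{8} + \frac{o}{4 \left(2 + o\right)}$ ($c{\left(o \right)} = - \frac{7}{8} + \frac{\left(o + o\right) \frac{1}{2 + o}}{8} = - \frac{7}{8} + \frac{2 o \frac{1}{2 + o}}{8} = - \frac{7}{8} + \frac{o}{4 \left(2 + o\right)}$)
$- 6 c{\left(-6 \right)} \left(-14 - -13\right) = - 6 \frac{-14 - -30}{8 \left(2 - 6\right)} \left(-14 - -13\right) = - 6 \frac{-14 + 30}{8 \left(-4\right)} \left(-14 + 13\right) = - 6 \cdot \frac{1}{8} \left(- \frac{1}{4}\right) 16 \left(-1\right) = \left(-6\right) \left(- \frac{1}{2}\right) \left(-1\right) = 3 \left(-1\right) = -3$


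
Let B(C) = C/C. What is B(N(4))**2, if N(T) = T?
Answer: 1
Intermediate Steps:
B(C) = 1
B(N(4))**2 = 1**2 = 1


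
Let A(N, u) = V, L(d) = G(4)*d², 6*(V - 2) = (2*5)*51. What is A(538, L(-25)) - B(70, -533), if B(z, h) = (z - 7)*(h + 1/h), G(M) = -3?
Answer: 17944041/533 ≈ 33666.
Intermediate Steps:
B(z, h) = (-7 + z)*(h + 1/h)
V = 87 (V = 2 + ((2*5)*51)/6 = 2 + (10*51)/6 = 2 + (⅙)*510 = 2 + 85 = 87)
L(d) = -3*d²
A(N, u) = 87
A(538, L(-25)) - B(70, -533) = 87 - (-7 + 70 + (-533)²*(-7 + 70))/(-533) = 87 - (-1)*(-7 + 70 + 284089*63)/533 = 87 - (-1)*(-7 + 70 + 17897607)/533 = 87 - (-1)*17897670/533 = 87 - 1*(-17897670/533) = 87 + 17897670/533 = 17944041/533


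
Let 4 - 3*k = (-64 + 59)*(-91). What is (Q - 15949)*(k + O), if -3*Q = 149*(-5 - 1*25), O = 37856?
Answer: -1635558703/3 ≈ -5.4519e+8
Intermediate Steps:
Q = 1490 (Q = -149*(-5 - 1*25)/3 = -149*(-5 - 25)/3 = -149*(-30)/3 = -1/3*(-4470) = 1490)
k = -451/3 (k = 4/3 - (-64 + 59)*(-91)/3 = 4/3 - (-5)*(-91)/3 = 4/3 - 1/3*455 = 4/3 - 455/3 = -451/3 ≈ -150.33)
(Q - 15949)*(k + O) = (1490 - 15949)*(-451/3 + 37856) = -14459*113117/3 = -1635558703/3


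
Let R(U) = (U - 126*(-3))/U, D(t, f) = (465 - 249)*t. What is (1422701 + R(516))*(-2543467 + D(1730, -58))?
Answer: -265478722881345/86 ≈ -3.0870e+12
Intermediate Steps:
D(t, f) = 216*t
R(U) = (378 + U)/U (R(U) = (U - 21*(-18))/U = (U + 378)/U = (378 + U)/U)
(1422701 + R(516))*(-2543467 + D(1730, -58)) = (1422701 + (378 + 516)/516)*(-2543467 + 216*1730) = (1422701 + (1/516)*894)*(-2543467 + 373680) = (1422701 + 149/86)*(-2169787) = (122352435/86)*(-2169787) = -265478722881345/86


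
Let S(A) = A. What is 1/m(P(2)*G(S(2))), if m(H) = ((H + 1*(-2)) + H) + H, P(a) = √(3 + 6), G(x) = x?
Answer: 1/16 ≈ 0.062500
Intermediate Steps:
P(a) = 3 (P(a) = √9 = 3)
m(H) = -2 + 3*H (m(H) = ((H - 2) + H) + H = ((-2 + H) + H) + H = (-2 + 2*H) + H = -2 + 3*H)
1/m(P(2)*G(S(2))) = 1/(-2 + 3*(3*2)) = 1/(-2 + 3*6) = 1/(-2 + 18) = 1/16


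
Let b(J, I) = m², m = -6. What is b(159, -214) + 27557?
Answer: 27593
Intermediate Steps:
b(J, I) = 36 (b(J, I) = (-6)² = 36)
b(159, -214) + 27557 = 36 + 27557 = 27593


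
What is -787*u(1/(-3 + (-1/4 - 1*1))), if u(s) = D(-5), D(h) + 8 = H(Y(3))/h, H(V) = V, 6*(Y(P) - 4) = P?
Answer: 70043/10 ≈ 7004.3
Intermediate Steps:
Y(P) = 4 + P/6
D(h) = -8 + 9/(2*h) (D(h) = -8 + (4 + (⅙)*3)/h = -8 + (4 + ½)/h = -8 + 9/(2*h))
u(s) = -89/10 (u(s) = -8 + (9/2)/(-5) = -8 + (9/2)*(-⅕) = -8 - 9/10 = -89/10)
-787*u(1/(-3 + (-1/4 - 1*1))) = -787*(-89/10) = 70043/10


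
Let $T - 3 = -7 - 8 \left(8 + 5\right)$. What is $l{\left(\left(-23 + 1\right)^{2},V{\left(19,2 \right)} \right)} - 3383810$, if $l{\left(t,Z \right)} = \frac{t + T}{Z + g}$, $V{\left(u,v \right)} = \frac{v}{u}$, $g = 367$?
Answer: $- \frac{23602067606}{6975} \approx -3.3838 \cdot 10^{6}$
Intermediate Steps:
$T = -108$ ($T = 3 - \left(7 + 8 \left(8 + 5\right)\right) = 3 - 111 = -108$)
$l{\left(t,Z \right)} = \frac{-108 + t}{367 + Z}$ ($l{\left(t,Z \right)} = \frac{t - 108}{Z + 367} = \frac{-108 + t}{367 + Z}$)
$l{\left(\left(-23 + 1\right)^{2},V{\left(19,2 \right)} \right)} - 3383810 = \frac{-108 + \left(-23 + 1\right)^{2}}{367 + \frac{2}{19}} - 3383810 = \frac{-108 + \left(-22\right)^{2}}{367 + 2 \cdot \frac{1}{19}} - 3383810 = \frac{-108 + 484}{367 + \frac{2}{19}} - 3383810 = \frac{1}{\frac{6975}{19}} \cdot 376 - 3383810 = \frac{19}{6975} \cdot 376 - 3383810 = \frac{7144}{6975} - 3383810 = - \frac{23602067606}{6975}$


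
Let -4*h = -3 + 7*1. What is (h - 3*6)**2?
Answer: 361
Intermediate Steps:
h = -1 (h = -(-3 + 7*1)/4 = -(-3 + 7)/4 = -1/4*4 = -1)
(h - 3*6)**2 = (-1 - 3*6)**2 = (-1 - 18)**2 = (-19)**2 = 361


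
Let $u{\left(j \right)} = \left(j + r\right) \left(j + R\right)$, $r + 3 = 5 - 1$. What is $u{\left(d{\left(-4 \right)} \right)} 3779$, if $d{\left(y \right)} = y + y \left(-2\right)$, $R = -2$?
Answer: $37790$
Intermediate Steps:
$r = 1$ ($r = -3 + \left(5 - 1\right) = -3 + 4 = 1$)
$d{\left(y \right)} = - y$ ($d{\left(y \right)} = y - 2 y = - y$)
$u{\left(j \right)} = \left(1 + j\right) \left(-2 + j\right)$ ($u{\left(j \right)} = \left(j + 1\right) \left(j - 2\right) = \left(1 + j\right) \left(-2 + j\right)$)
$u{\left(d{\left(-4 \right)} \right)} 3779 = \left(-2 + \left(\left(-1\right) \left(-4\right)\right)^{2} - \left(-1\right) \left(-4\right)\right) 3779 = \left(-2 + 4^{2} - 4\right) 3779 = \left(-2 + 16 - 4\right) 3779 = 10 \cdot 3779 = 37790$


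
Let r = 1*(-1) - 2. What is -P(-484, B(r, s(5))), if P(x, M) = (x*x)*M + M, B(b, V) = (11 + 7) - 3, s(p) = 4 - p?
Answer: -3513855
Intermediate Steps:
r = -3 (r = -1 - 2 = -3)
B(b, V) = 15 (B(b, V) = 18 - 3 = 15)
P(x, M) = M + M*x² (P(x, M) = x²*M + M = M*x² + M = M + M*x²)
-P(-484, B(r, s(5))) = -15*(1 + (-484)²) = -15*(1 + 234256) = -15*234257 = -1*3513855 = -3513855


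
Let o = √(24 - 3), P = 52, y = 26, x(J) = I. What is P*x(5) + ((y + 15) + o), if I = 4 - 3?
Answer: 93 + √21 ≈ 97.583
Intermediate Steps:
I = 1 (I = 4 - 3*1 = 4 - 3 = 1)
x(J) = 1
o = √21 ≈ 4.5826
P*x(5) + ((y + 15) + o) = 52*1 + ((26 + 15) + √21) = 52 + (41 + √21) = 93 + √21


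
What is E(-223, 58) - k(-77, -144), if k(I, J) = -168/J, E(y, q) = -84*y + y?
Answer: 111047/6 ≈ 18508.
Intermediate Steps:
E(y, q) = -83*y
E(-223, 58) - k(-77, -144) = -83*(-223) - (-168)/(-144) = 18509 - (-168)*(-1)/144 = 18509 - 1*7/6 = 18509 - 7/6 = 111047/6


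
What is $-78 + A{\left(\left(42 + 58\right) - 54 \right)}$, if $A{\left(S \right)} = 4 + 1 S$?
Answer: $-28$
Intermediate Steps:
$A{\left(S \right)} = 4 + S$
$-78 + A{\left(\left(42 + 58\right) - 54 \right)} = -78 + \left(4 + \left(\left(42 + 58\right) - 54\right)\right) = -78 + \left(4 + \left(100 - 54\right)\right) = -78 + \left(4 + 46\right) = -78 + 50 = -28$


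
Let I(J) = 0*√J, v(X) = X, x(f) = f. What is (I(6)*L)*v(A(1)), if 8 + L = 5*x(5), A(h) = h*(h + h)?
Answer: 0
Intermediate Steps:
A(h) = 2*h² (A(h) = h*(2*h) = 2*h²)
I(J) = 0
L = 17 (L = -8 + 5*5 = -8 + 25 = 17)
(I(6)*L)*v(A(1)) = (0*17)*(2*1²) = 0*(2*1) = 0*2 = 0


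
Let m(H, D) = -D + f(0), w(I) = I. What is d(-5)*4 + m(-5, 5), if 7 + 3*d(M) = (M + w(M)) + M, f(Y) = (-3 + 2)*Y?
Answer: -103/3 ≈ -34.333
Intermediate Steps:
f(Y) = -Y
m(H, D) = -D (m(H, D) = -D - 1*0 = -D + 0 = -D)
d(M) = -7/3 + M (d(M) = -7/3 + ((M + M) + M)/3 = -7/3 + (2*M + M)/3 = -7/3 + (3*M)/3 = -7/3 + M)
d(-5)*4 + m(-5, 5) = (-7/3 - 5)*4 - 1*5 = -22/3*4 - 5 = -88/3 - 5 = -103/3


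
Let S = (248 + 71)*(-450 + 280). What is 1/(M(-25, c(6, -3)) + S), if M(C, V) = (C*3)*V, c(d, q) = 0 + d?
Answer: -1/54680 ≈ -1.8288e-5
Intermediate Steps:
c(d, q) = d
S = -54230 (S = 319*(-170) = -54230)
M(C, V) = 3*C*V (M(C, V) = (3*C)*V = 3*C*V)
1/(M(-25, c(6, -3)) + S) = 1/(3*(-25)*6 - 54230) = 1/(-450 - 54230) = 1/(-54680) = -1/54680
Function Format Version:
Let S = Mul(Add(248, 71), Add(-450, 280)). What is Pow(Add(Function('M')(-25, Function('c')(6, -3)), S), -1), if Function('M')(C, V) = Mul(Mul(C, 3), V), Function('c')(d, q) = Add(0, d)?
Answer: Rational(-1, 54680) ≈ -1.8288e-5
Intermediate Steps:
Function('c')(d, q) = d
S = -54230 (S = Mul(319, -170) = -54230)
Function('M')(C, V) = Mul(3, C, V) (Function('M')(C, V) = Mul(Mul(3, C), V) = Mul(3, C, V))
Pow(Add(Function('M')(-25, Function('c')(6, -3)), S), -1) = Pow(Add(Mul(3, -25, 6), -54230), -1) = Pow(Add(-450, -54230), -1) = Pow(-54680, -1) = Rational(-1, 54680)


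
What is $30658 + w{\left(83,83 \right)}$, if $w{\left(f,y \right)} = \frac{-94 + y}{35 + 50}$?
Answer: $\frac{2605919}{85} \approx 30658.0$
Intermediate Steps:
$w{\left(f,y \right)} = - \frac{94}{85} + \frac{y}{85}$ ($w{\left(f,y \right)} = \frac{-94 + y}{85} = \left(-94 + y\right) \frac{1}{85} = - \frac{94}{85} + \frac{y}{85}$)
$30658 + w{\left(83,83 \right)} = 30658 + \left(- \frac{94}{85} + \frac{1}{85} \cdot 83\right) = 30658 + \left(- \frac{94}{85} + \frac{83}{85}\right) = 30658 - \frac{11}{85} = \frac{2605919}{85}$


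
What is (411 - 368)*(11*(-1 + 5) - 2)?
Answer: 1806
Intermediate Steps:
(411 - 368)*(11*(-1 + 5) - 2) = 43*(11*4 - 2) = 43*(44 - 2) = 43*42 = 1806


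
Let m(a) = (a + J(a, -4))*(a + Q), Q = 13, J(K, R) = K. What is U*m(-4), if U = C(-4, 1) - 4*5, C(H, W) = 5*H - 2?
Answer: 3024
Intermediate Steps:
C(H, W) = -2 + 5*H
U = -42 (U = (-2 + 5*(-4)) - 4*5 = (-2 - 20) - 20 = -22 - 20 = -42)
m(a) = 2*a*(13 + a) (m(a) = (a + a)*(a + 13) = (2*a)*(13 + a) = 2*a*(13 + a))
U*m(-4) = -84*(-4)*(13 - 4) = -84*(-4)*9 = -42*(-72) = 3024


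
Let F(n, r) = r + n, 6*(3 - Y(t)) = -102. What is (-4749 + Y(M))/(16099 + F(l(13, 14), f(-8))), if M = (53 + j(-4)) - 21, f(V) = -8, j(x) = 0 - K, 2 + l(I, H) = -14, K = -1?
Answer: -4729/16075 ≈ -0.29418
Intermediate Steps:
l(I, H) = -16 (l(I, H) = -2 - 14 = -16)
j(x) = 1 (j(x) = 0 - 1*(-1) = 0 + 1 = 1)
M = 33 (M = (53 + 1) - 21 = 54 - 21 = 33)
Y(t) = 20 (Y(t) = 3 - 1/6*(-102) = 3 + 17 = 20)
F(n, r) = n + r
(-4749 + Y(M))/(16099 + F(l(13, 14), f(-8))) = (-4749 + 20)/(16099 + (-16 - 8)) = -4729/(16099 - 24) = -4729/16075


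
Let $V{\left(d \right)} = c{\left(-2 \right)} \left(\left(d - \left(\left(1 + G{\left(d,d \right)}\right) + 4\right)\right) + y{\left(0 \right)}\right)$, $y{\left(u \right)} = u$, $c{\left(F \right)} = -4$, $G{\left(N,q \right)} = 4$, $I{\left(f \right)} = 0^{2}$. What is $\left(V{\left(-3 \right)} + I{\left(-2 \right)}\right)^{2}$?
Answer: $2304$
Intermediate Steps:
$I{\left(f \right)} = 0$
$V{\left(d \right)} = 36 - 4 d$ ($V{\left(d \right)} = - 4 \left(\left(d - \left(\left(1 + 4\right) + 4\right)\right) + 0\right) = - 4 \left(\left(d - \left(5 + 4\right)\right) + 0\right) = - 4 \left(\left(d - 9\right) + 0\right) = - 4 \left(\left(-9 + d\right) + 0\right) = - 4 \left(-9 + d\right) = 36 - 4 d$)
$\left(V{\left(-3 \right)} + I{\left(-2 \right)}\right)^{2} = \left(\left(36 - -12\right) + 0\right)^{2} = \left(\left(36 + 12\right) + 0\right)^{2} = \left(48 + 0\right)^{2} = 48^{2} = 2304$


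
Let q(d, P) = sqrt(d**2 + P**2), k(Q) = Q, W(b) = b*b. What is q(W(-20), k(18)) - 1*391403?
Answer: -391403 + 2*sqrt(40081) ≈ -3.9100e+5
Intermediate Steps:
W(b) = b**2
q(d, P) = sqrt(P**2 + d**2)
q(W(-20), k(18)) - 1*391403 = sqrt(18**2 + ((-20)**2)**2) - 1*391403 = sqrt(324 + 400**2) - 391403 = sqrt(324 + 160000) - 391403 = sqrt(160324) - 391403 = 2*sqrt(40081) - 391403 = -391403 + 2*sqrt(40081)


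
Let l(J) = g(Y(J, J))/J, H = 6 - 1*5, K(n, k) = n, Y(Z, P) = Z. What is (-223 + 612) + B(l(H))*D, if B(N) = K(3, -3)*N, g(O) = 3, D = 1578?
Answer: 14591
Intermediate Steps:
H = 1 (H = 6 - 5 = 1)
l(J) = 3/J
B(N) = 3*N
(-223 + 612) + B(l(H))*D = (-223 + 612) + (3*(3/1))*1578 = 389 + (3*(3*1))*1578 = 389 + (3*3)*1578 = 389 + 9*1578 = 389 + 14202 = 14591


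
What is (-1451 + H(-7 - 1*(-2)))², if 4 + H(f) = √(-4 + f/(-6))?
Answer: (8730 - I*√114)²/36 ≈ 2.117e+6 - 5178.4*I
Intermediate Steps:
H(f) = -4 + √(-4 - f/6) (H(f) = -4 + √(-4 + f/(-6)) = -4 + √(-4 + f*(-⅙)) = -4 + √(-4 - f/6))
(-1451 + H(-7 - 1*(-2)))² = (-1451 + (-4 + √(-144 - 6*(-7 - 1*(-2)))/6))² = (-1451 + (-4 + √(-144 - 6*(-7 + 2))/6))² = (-1451 + (-4 + √(-144 - 6*(-5))/6))² = (-1451 + (-4 + √(-144 + 30)/6))² = (-1451 + (-4 + √(-114)/6))² = (-1451 + (-4 + (I*√114)/6))² = (-1451 + (-4 + I*√114/6))² = (-1455 + I*√114/6)²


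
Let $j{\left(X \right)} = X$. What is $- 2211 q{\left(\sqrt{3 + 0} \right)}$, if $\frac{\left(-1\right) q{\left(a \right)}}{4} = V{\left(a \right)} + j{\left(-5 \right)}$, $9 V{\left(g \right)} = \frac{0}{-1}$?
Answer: $-44220$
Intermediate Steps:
$V{\left(g \right)} = 0$ ($V{\left(g \right)} = \frac{0 \frac{1}{-1}}{9} = \frac{0 \left(-1\right)}{9} = \frac{1}{9} \cdot 0 = 0$)
$q{\left(a \right)} = 20$ ($q{\left(a \right)} = - 4 \left(0 - 5\right) = \left(-4\right) \left(-5\right) = 20$)
$- 2211 q{\left(\sqrt{3 + 0} \right)} = \left(-2211\right) 20 = -44220$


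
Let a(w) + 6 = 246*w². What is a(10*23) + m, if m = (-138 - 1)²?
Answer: 13032715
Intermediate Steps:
a(w) = -6 + 246*w²
m = 19321 (m = (-139)² = 19321)
a(10*23) + m = (-6 + 246*(10*23)²) + 19321 = (-6 + 246*230²) + 19321 = (-6 + 246*52900) + 19321 = (-6 + 13013400) + 19321 = 13013394 + 19321 = 13032715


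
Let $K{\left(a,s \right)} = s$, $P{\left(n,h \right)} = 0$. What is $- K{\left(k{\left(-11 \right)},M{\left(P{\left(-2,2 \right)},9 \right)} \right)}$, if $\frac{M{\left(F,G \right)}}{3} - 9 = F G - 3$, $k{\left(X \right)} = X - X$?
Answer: $-18$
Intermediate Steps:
$k{\left(X \right)} = 0$
$M{\left(F,G \right)} = 18 + 3 F G$ ($M{\left(F,G \right)} = 27 + 3 \left(F G - 3\right) = 27 + 3 \left(-3 + F G\right) = 27 + \left(-9 + 3 F G\right) = 18 + 3 F G$)
$- K{\left(k{\left(-11 \right)},M{\left(P{\left(-2,2 \right)},9 \right)} \right)} = - (18 + 3 \cdot 0 \cdot 9) = - (18 + 0) = \left(-1\right) 18 = -18$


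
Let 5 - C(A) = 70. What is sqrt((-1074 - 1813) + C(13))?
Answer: 6*I*sqrt(82) ≈ 54.332*I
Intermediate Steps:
C(A) = -65 (C(A) = 5 - 1*70 = 5 - 70 = -65)
sqrt((-1074 - 1813) + C(13)) = sqrt((-1074 - 1813) - 65) = sqrt(-2887 - 65) = sqrt(-2952) = 6*I*sqrt(82)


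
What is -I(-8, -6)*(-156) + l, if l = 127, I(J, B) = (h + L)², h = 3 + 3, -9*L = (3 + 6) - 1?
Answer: 113461/27 ≈ 4202.3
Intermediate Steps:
L = -8/9 (L = -((3 + 6) - 1)/9 = -(9 - 1)/9 = -⅑*8 = -8/9 ≈ -0.88889)
h = 6
I(J, B) = 2116/81 (I(J, B) = (6 - 8/9)² = (46/9)² = 2116/81)
-I(-8, -6)*(-156) + l = -1*2116/81*(-156) + 127 = -2116/81*(-156) + 127 = 110032/27 + 127 = 113461/27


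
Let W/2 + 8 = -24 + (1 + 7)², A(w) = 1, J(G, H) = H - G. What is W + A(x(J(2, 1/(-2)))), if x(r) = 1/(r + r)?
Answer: 65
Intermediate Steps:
x(r) = 1/(2*r)
W = 64 (W = -16 + 2*(-24 + (1 + 7)²) = -16 + 2*(-24 + 8²) = -16 + 2*(-24 + 64) = -16 + 2*40 = -16 + 80 = 64)
W + A(x(J(2, 1/(-2)))) = 64 + 1 = 65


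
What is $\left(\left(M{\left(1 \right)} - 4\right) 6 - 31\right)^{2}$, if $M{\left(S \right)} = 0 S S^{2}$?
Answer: $3025$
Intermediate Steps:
$M{\left(S \right)} = 0$ ($M{\left(S \right)} = 0 S^{2} = 0$)
$\left(\left(M{\left(1 \right)} - 4\right) 6 - 31\right)^{2} = \left(\left(0 - 4\right) 6 - 31\right)^{2} = \left(\left(-4\right) 6 - 31\right)^{2} = \left(-24 - 31\right)^{2} = \left(-55\right)^{2} = 3025$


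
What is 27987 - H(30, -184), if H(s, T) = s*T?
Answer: 33507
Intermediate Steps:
H(s, T) = T*s
27987 - H(30, -184) = 27987 - (-184)*30 = 27987 - 1*(-5520) = 27987 + 5520 = 33507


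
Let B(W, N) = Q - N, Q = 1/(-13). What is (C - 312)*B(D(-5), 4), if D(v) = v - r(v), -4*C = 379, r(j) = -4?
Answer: 86231/52 ≈ 1658.3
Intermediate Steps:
Q = -1/13 ≈ -0.076923
C = -379/4 (C = -¼*379 = -379/4 ≈ -94.750)
D(v) = 4 + v (D(v) = v - 1*(-4) = v + 4 = 4 + v)
B(W, N) = -1/13 - N
(C - 312)*B(D(-5), 4) = (-379/4 - 312)*(-1/13 - 1*4) = -1627*(-1/13 - 4)/4 = -1627/4*(-53/13) = 86231/52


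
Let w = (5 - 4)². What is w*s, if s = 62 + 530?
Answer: 592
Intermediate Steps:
s = 592
w = 1 (w = 1² = 1)
w*s = 1*592 = 592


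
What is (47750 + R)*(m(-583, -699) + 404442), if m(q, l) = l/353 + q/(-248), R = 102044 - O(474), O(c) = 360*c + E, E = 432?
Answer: -376689784299905/43772 ≈ -8.6057e+9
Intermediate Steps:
O(c) = 432 + 360*c (O(c) = 360*c + 432 = 432 + 360*c)
R = -69028 (R = 102044 - (432 + 360*474) = 102044 - (432 + 170640) = 102044 - 1*171072 = 102044 - 171072 = -69028)
m(q, l) = -q/248 + l/353 (m(q, l) = l*(1/353) + q*(-1/248) = l/353 - q/248 = -q/248 + l/353)
(47750 + R)*(m(-583, -699) + 404442) = (47750 - 69028)*((-1/248*(-583) + (1/353)*(-699)) + 404442) = -21278*((583/248 - 699/353) + 404442) = -21278*(32447/87544 + 404442) = -21278*35406502895/87544 = -376689784299905/43772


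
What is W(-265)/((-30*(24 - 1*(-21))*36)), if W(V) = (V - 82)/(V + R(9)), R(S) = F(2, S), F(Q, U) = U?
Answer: -347/12441600 ≈ -2.7890e-5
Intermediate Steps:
R(S) = S
W(V) = (-82 + V)/(9 + V) (W(V) = (V - 82)/(V + 9) = (-82 + V)/(9 + V))
W(-265)/((-30*(24 - 1*(-21))*36)) = ((-82 - 265)/(9 - 265))/((-30*(24 - 1*(-21))*36)) = (-347/(-256))/((-30*(24 + 21)*36)) = (-1/256*(-347))/((-30*45*36)) = 347/(256*((-1350*36))) = (347/256)/(-48600) = (347/256)*(-1/48600) = -347/12441600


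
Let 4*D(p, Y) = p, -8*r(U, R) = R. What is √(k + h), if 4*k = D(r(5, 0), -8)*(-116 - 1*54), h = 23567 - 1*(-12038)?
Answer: √35605 ≈ 188.69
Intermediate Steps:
r(U, R) = -R/8
D(p, Y) = p/4
h = 35605 (h = 23567 + 12038 = 35605)
k = 0 (k = (((-⅛*0)/4)*(-116 - 1*54))/4 = (((¼)*0)*(-116 - 54))/4 = (0*(-170))/4 = (¼)*0 = 0)
√(k + h) = √(0 + 35605) = √35605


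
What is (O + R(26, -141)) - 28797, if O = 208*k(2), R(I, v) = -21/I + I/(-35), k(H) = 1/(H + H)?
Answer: -26159361/910 ≈ -28747.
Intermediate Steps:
k(H) = 1/(2*H)
R(I, v) = -21/I - I/35 (R(I, v) = -21/I + I*(-1/35) = -21/I - I/35)
O = 52 (O = 208*((1/2)/2) = 208*((1/2)*(1/2)) = 208*(1/4) = 52)
(O + R(26, -141)) - 28797 = (52 + (-21/26 - 1/35*26)) - 28797 = (52 + (-21*1/26 - 26/35)) - 28797 = (52 + (-21/26 - 26/35)) - 28797 = (52 - 1411/910) - 28797 = 45909/910 - 28797 = -26159361/910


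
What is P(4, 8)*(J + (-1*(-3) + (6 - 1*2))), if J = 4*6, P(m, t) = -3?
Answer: -93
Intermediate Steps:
J = 24
P(4, 8)*(J + (-1*(-3) + (6 - 1*2))) = -3*(24 + (-1*(-3) + (6 - 1*2))) = -3*(24 + (3 + (6 - 2))) = -3*(24 + (3 + 4)) = -3*(24 + 7) = -3*31 = -93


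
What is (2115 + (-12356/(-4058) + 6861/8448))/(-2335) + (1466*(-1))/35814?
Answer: -226569216310937/238904547214080 ≈ -0.94837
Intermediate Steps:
(2115 + (-12356/(-4058) + 6861/8448))/(-2335) + (1466*(-1))/35814 = (2115 + (-12356*(-1/4058) + 6861*(1/8448)))*(-1/2335) - 1466*1/35814 = (2115 + (6178/2029 + 2287/2816))*(-1/2335) - 733/17907 = (2115 + 22037571/5713664)*(-1/2335) - 733/17907 = (12106436931/5713664)*(-1/2335) - 733/17907 = -12106436931/13341405440 - 733/17907 = -226569216310937/238904547214080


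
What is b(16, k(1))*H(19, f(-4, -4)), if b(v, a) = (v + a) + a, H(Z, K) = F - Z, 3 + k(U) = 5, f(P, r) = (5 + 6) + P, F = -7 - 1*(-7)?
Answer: -380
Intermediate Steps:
F = 0 (F = -7 + 7 = 0)
f(P, r) = 11 + P
k(U) = 2 (k(U) = -3 + 5 = 2)
H(Z, K) = -Z (H(Z, K) = 0 - Z = -Z)
b(v, a) = v + 2*a (b(v, a) = (a + v) + a = v + 2*a)
b(16, k(1))*H(19, f(-4, -4)) = (16 + 2*2)*(-1*19) = (16 + 4)*(-19) = 20*(-19) = -380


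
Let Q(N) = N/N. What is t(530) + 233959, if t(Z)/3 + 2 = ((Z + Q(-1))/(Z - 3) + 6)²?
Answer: 65016447484/277729 ≈ 2.3410e+5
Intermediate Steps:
Q(N) = 1
t(Z) = -6 + 3*(6 + (1 + Z)/(-3 + Z))² (t(Z) = -6 + 3*((Z + 1)/(Z - 3) + 6)² = -6 + 3*((1 + Z)/(-3 + Z) + 6)² = -6 + 3*(6 + (1 + Z)/(-3 + Z))²)
t(530) + 233959 = 3*(271 - 226*530 + 47*530²)/(9 + 530² - 6*530) + 233959 = 3*(271 - 119780 + 47*280900)/(9 + 280900 - 3180) + 233959 = 3*(271 - 119780 + 13202300)/277729 + 233959 = 3*(1/277729)*13082791 + 233959 = 39248373/277729 + 233959 = 65016447484/277729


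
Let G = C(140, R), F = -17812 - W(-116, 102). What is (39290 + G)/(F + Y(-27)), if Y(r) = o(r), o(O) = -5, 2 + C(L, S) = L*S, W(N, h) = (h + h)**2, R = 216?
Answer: -23176/19811 ≈ -1.1699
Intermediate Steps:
W(N, h) = 4*h**2 (W(N, h) = (2*h)**2 = 4*h**2)
C(L, S) = -2 + L*S
F = -59428 (F = -17812 - 4*102**2 = -17812 - 4*10404 = -17812 - 1*41616 = -17812 - 41616 = -59428)
Y(r) = -5
G = 30238 (G = -2 + 140*216 = -2 + 30240 = 30238)
(39290 + G)/(F + Y(-27)) = (39290 + 30238)/(-59428 - 5) = 69528/(-59433) = 69528*(-1/59433) = -23176/19811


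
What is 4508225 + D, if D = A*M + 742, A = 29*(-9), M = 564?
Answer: 4361763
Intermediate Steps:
A = -261
D = -146462 (D = -261*564 + 742 = -147204 + 742 = -146462)
4508225 + D = 4508225 - 146462 = 4361763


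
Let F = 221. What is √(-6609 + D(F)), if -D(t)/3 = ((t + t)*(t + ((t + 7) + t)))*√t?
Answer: √(-6609 - 888420*√221) ≈ 3635.1*I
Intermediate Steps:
D(t) = -6*t^(3/2)*(7 + 3*t) (D(t) = -3*(t + t)*(t + ((t + 7) + t))*√t = -3*(2*t)*(t + ((7 + t) + t))*√t = -3*(2*t)*(t + (7 + 2*t))*√t = -3*(2*t)*(7 + 3*t)*√t = -3*2*t*(7 + 3*t)*√t = -6*t^(3/2)*(7 + 3*t))
√(-6609 + D(F)) = √(-6609 + 221^(3/2)*(-42 - 18*221)) = √(-6609 + (221*√221)*(-42 - 3978)) = √(-6609 + (221*√221)*(-4020)) = √(-6609 - 888420*√221)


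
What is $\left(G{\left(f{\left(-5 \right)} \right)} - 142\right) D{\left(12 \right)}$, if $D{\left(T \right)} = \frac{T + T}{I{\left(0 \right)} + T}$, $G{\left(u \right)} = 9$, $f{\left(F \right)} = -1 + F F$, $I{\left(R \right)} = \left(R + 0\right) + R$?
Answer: $-266$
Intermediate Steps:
$I{\left(R \right)} = 2 R$ ($I{\left(R \right)} = R + R = 2 R$)
$f{\left(F \right)} = -1 + F^{2}$
$D{\left(T \right)} = 2$ ($D{\left(T \right)} = \frac{T + T}{2 \cdot 0 + T} = \frac{2 T}{0 + T} = \frac{2 T}{T} = 2$)
$\left(G{\left(f{\left(-5 \right)} \right)} - 142\right) D{\left(12 \right)} = \left(9 - 142\right) 2 = \left(-133\right) 2 = -266$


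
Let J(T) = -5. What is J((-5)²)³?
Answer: -125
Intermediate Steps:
J((-5)²)³ = (-5)³ = -125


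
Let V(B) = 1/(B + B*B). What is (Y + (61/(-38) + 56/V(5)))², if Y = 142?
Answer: 4785180625/1444 ≈ 3.3138e+6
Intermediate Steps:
V(B) = 1/(B + B²)
(Y + (61/(-38) + 56/V(5)))² = (142 + (61/(-38) + 56/((1/(5*(1 + 5))))))² = (142 + (61*(-1/38) + 56/(((⅕)/6))))² = (142 + (-61/38 + 56/(((⅕)*(⅙)))))² = (142 + (-61/38 + 56/(1/30)))² = (142 + (-61/38 + 56*30))² = (142 + (-61/38 + 1680))² = (142 + 63779/38)² = (69175/38)² = 4785180625/1444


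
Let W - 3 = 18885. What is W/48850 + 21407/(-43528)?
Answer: -111787543/1063171400 ≈ -0.10515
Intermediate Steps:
W = 18888 (W = 3 + 18885 = 18888)
W/48850 + 21407/(-43528) = 18888/48850 + 21407/(-43528) = 18888*(1/48850) + 21407*(-1/43528) = 9444/24425 - 21407/43528 = -111787543/1063171400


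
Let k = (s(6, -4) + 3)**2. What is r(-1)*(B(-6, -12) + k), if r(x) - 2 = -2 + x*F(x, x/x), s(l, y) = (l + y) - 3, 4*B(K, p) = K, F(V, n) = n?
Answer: -5/2 ≈ -2.5000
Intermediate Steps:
B(K, p) = K/4
s(l, y) = -3 + l + y
r(x) = x (r(x) = 2 + (-2 + x*(x/x)) = 2 + (-2 + x*1) = 2 + (-2 + x) = x)
k = 4 (k = ((-3 + 6 - 4) + 3)**2 = (-1 + 3)**2 = 2**2 = 4)
r(-1)*(B(-6, -12) + k) = -((1/4)*(-6) + 4) = -(-3/2 + 4) = -1*5/2 = -5/2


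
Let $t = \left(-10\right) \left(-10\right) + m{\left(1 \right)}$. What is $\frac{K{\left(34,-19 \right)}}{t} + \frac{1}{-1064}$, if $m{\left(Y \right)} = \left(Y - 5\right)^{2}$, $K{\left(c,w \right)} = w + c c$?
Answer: $\frac{302413}{30856} \approx 9.8008$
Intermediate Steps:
$K{\left(c,w \right)} = w + c^{2}$
$m{\left(Y \right)} = \left(-5 + Y\right)^{2}$
$t = 116$ ($t = \left(-10\right) \left(-10\right) + \left(-5 + 1\right)^{2} = 100 + \left(-4\right)^{2} = 100 + 16 = 116$)
$\frac{K{\left(34,-19 \right)}}{t} + \frac{1}{-1064} = \frac{-19 + 34^{2}}{116} + \frac{1}{-1064} = \left(-19 + 1156\right) \frac{1}{116} - \frac{1}{1064} = 1137 \cdot \frac{1}{116} - \frac{1}{1064} = \frac{1137}{116} - \frac{1}{1064} = \frac{302413}{30856}$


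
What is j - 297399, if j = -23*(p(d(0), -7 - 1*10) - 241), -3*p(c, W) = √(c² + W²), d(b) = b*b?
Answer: -875177/3 ≈ -2.9173e+5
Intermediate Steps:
d(b) = b²
p(c, W) = -√(W² + c²)/3 (p(c, W) = -√(c² + W²)/3 = -√(W² + c²)/3)
j = 17020/3 (j = -23*(-√((-7 - 1*10)² + (0²)²)/3 - 241) = -23*(-√((-7 - 10)² + 0²)/3 - 241) = -23*(-√((-17)² + 0)/3 - 241) = -23*(-√(289 + 0)/3 - 241) = -23*(-√289/3 - 241) = -23*(-⅓*17 - 241) = -23*(-17/3 - 241) = -23*(-740/3) = 17020/3 ≈ 5673.3)
j - 297399 = 17020/3 - 297399 = -875177/3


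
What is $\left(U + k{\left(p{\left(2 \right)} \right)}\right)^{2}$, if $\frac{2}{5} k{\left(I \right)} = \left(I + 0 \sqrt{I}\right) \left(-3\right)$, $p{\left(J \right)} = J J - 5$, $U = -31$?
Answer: $\frac{2209}{4} \approx 552.25$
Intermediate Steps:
$p{\left(J \right)} = -5 + J^{2}$ ($p{\left(J \right)} = J^{2} - 5 = -5 + J^{2}$)
$k{\left(I \right)} = - \frac{15 I}{2}$ ($k{\left(I \right)} = \frac{5 \left(I + 0 \sqrt{I}\right) \left(-3\right)}{2} = \frac{5 \left(I + 0\right) \left(-3\right)}{2} = \frac{5 I \left(-3\right)}{2} = \frac{5 \left(- 3 I\right)}{2} = - \frac{15 I}{2}$)
$\left(U + k{\left(p{\left(2 \right)} \right)}\right)^{2} = \left(-31 - \frac{15 \left(-5 + 2^{2}\right)}{2}\right)^{2} = \left(-31 - \frac{15 \left(-5 + 4\right)}{2}\right)^{2} = \left(-31 - - \frac{15}{2}\right)^{2} = \left(-31 + \frac{15}{2}\right)^{2} = \left(- \frac{47}{2}\right)^{2} = \frac{2209}{4}$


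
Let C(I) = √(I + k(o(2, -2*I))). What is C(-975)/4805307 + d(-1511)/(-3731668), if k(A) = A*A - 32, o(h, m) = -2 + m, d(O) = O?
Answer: 1511/3731668 + √3793697/4805307 ≈ 0.00081024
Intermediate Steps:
k(A) = -32 + A² (k(A) = A² - 32 = -32 + A²)
C(I) = √(-32 + I + (-2 - 2*I)²) (C(I) = √(I + (-32 + (-2 - 2*I)²)) = √(-32 + I + (-2 - 2*I)²))
C(-975)/4805307 + d(-1511)/(-3731668) = √(-32 - 975 + 4*(1 - 975)²)/4805307 - 1511/(-3731668) = √(-32 - 975 + 4*(-974)²)*(1/4805307) - 1511*(-1/3731668) = √(-32 - 975 + 4*948676)*(1/4805307) + 1511/3731668 = √(-32 - 975 + 3794704)*(1/4805307) + 1511/3731668 = √3793697*(1/4805307) + 1511/3731668 = √3793697/4805307 + 1511/3731668 = 1511/3731668 + √3793697/4805307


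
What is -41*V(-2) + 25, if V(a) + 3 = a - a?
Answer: 148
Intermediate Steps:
V(a) = -3 (V(a) = -3 + (a - a) = -3 + 0 = -3)
-41*V(-2) + 25 = -41*(-3) + 25 = 123 + 25 = 148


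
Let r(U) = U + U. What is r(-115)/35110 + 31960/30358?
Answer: 55756663/53293469 ≈ 1.0462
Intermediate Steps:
r(U) = 2*U
r(-115)/35110 + 31960/30358 = (2*(-115))/35110 + 31960/30358 = -230*1/35110 + 31960*(1/30358) = -23/3511 + 15980/15179 = 55756663/53293469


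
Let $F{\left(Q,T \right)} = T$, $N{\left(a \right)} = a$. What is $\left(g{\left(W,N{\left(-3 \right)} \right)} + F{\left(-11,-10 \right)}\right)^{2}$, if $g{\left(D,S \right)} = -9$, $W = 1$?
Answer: $361$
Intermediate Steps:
$\left(g{\left(W,N{\left(-3 \right)} \right)} + F{\left(-11,-10 \right)}\right)^{2} = \left(-9 - 10\right)^{2} = \left(-19\right)^{2} = 361$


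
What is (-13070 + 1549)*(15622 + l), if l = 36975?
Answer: -605970037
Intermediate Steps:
(-13070 + 1549)*(15622 + l) = (-13070 + 1549)*(15622 + 36975) = -11521*52597 = -605970037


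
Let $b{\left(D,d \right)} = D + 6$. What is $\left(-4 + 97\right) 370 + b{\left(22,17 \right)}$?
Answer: $34438$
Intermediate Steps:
$b{\left(D,d \right)} = 6 + D$
$\left(-4 + 97\right) 370 + b{\left(22,17 \right)} = \left(-4 + 97\right) 370 + \left(6 + 22\right) = 93 \cdot 370 + 28 = 34410 + 28 = 34438$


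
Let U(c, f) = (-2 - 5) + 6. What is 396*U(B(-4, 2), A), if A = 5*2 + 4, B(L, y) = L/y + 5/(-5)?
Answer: -396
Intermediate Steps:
B(L, y) = -1 + L/y (B(L, y) = L/y + 5*(-1/5) = L/y - 1 = -1 + L/y)
A = 14 (A = 10 + 4 = 14)
U(c, f) = -1 (U(c, f) = -7 + 6 = -1)
396*U(B(-4, 2), A) = 396*(-1) = -396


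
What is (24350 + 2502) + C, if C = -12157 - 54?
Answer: 14641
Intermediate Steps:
C = -12211
(24350 + 2502) + C = (24350 + 2502) - 12211 = 26852 - 12211 = 14641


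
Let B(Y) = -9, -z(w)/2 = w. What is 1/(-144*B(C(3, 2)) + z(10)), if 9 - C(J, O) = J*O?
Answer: 1/1276 ≈ 0.00078370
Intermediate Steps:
z(w) = -2*w
C(J, O) = 9 - J*O
1/(-144*B(C(3, 2)) + z(10)) = 1/(-144*(-9) - 2*10) = 1/(1296 - 20) = 1/1276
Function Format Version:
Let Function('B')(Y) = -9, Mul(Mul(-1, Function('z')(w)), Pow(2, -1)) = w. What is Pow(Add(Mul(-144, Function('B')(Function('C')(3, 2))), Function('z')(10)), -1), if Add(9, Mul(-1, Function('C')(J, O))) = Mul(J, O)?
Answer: Rational(1, 1276) ≈ 0.00078370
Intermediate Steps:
Function('z')(w) = Mul(-2, w)
Function('C')(J, O) = Add(9, Mul(-1, J, O)) (Function('C')(J, O) = Add(9, Mul(-1, Mul(J, O))) = Add(9, Mul(-1, J, O)))
Pow(Add(Mul(-144, Function('B')(Function('C')(3, 2))), Function('z')(10)), -1) = Pow(Add(Mul(-144, -9), Mul(-2, 10)), -1) = Pow(Add(1296, -20), -1) = Pow(1276, -1) = Rational(1, 1276)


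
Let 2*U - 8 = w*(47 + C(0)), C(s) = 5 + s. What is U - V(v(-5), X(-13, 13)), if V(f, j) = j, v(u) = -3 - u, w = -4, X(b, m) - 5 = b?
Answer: -92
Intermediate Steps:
X(b, m) = 5 + b
U = -100 (U = 4 + (-4*(47 + (5 + 0)))/2 = 4 + (-4*(47 + 5))/2 = 4 + (-4*52)/2 = 4 + (½)*(-208) = 4 - 104 = -100)
U - V(v(-5), X(-13, 13)) = -100 - (5 - 13) = -100 - 1*(-8) = -100 + 8 = -92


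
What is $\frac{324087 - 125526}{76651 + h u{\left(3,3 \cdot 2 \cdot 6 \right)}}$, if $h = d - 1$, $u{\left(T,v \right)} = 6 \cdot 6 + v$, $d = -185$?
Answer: $\frac{198561}{63259} \approx 3.1389$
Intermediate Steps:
$u{\left(T,v \right)} = 36 + v$
$h = -186$ ($h = -185 - 1 = -186$)
$\frac{324087 - 125526}{76651 + h u{\left(3,3 \cdot 2 \cdot 6 \right)}} = \frac{324087 - 125526}{76651 - 186 \left(36 + 3 \cdot 2 \cdot 6\right)} = \frac{198561}{76651 - 186 \left(36 + 6 \cdot 6\right)} = \frac{198561}{76651 - 186 \left(36 + 36\right)} = \frac{198561}{76651 - 13392} = \frac{198561}{63259}$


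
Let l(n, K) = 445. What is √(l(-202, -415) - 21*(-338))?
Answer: √7543 ≈ 86.850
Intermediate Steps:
√(l(-202, -415) - 21*(-338)) = √(445 - 21*(-338)) = √(445 + 7098) = √7543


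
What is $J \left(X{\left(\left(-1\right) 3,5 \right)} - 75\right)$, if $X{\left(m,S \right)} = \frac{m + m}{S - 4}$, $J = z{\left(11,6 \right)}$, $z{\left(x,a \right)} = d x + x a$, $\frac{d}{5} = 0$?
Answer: $-5346$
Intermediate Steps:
$d = 0$ ($d = 5 \cdot 0 = 0$)
$z{\left(x,a \right)} = a x$ ($z{\left(x,a \right)} = 0 x + x a = 0 + a x = a x$)
$J = 66$ ($J = 6 \cdot 11 = 66$)
$X{\left(m,S \right)} = \frac{2 m}{-4 + S}$
$J \left(X{\left(\left(-1\right) 3,5 \right)} - 75\right) = 66 \left(\frac{2 \left(\left(-1\right) 3\right)}{-4 + 5} - 75\right) = 66 \left(2 \left(-3\right) 1^{-1} - 75\right) = 66 \left(2 \left(-3\right) 1 - 75\right) = 66 \left(-6 - 75\right) = 66 \left(-81\right) = -5346$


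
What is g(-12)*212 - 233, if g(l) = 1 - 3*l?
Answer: 7611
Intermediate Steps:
g(-12)*212 - 233 = (1 - 3*(-12))*212 - 233 = (1 + 36)*212 - 233 = 37*212 - 233 = 7844 - 233 = 7611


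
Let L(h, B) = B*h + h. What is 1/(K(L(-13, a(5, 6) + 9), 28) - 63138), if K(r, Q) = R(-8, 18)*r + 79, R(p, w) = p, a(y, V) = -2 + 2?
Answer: -1/62019 ≈ -1.6124e-5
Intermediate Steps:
a(y, V) = 0
L(h, B) = h + B*h
K(r, Q) = 79 - 8*r (K(r, Q) = -8*r + 79 = 79 - 8*r)
1/(K(L(-13, a(5, 6) + 9), 28) - 63138) = 1/((79 - (-104)*(1 + (0 + 9))) - 63138) = 1/((79 - (-104)*(1 + 9)) - 63138) = 1/((79 - (-104)*10) - 63138) = 1/((79 - 8*(-130)) - 63138) = 1/((79 + 1040) - 63138) = 1/(1119 - 63138) = 1/(-62019) = -1/62019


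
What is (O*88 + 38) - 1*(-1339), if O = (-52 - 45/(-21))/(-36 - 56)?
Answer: 229375/161 ≈ 1424.7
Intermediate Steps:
O = 349/644 (O = (-52 - 45*(-1/21))/(-92) = (-52 + 15/7)*(-1/92) = -349/7*(-1/92) = 349/644 ≈ 0.54193)
(O*88 + 38) - 1*(-1339) = ((349/644)*88 + 38) - 1*(-1339) = (7678/161 + 38) + 1339 = 13796/161 + 1339 = 229375/161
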